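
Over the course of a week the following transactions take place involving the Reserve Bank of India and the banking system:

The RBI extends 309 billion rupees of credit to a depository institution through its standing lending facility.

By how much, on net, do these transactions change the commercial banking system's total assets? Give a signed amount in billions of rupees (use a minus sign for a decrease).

Discount-window loan 309 billion rupees: bank balance sheets expand → +309B.

+309 billion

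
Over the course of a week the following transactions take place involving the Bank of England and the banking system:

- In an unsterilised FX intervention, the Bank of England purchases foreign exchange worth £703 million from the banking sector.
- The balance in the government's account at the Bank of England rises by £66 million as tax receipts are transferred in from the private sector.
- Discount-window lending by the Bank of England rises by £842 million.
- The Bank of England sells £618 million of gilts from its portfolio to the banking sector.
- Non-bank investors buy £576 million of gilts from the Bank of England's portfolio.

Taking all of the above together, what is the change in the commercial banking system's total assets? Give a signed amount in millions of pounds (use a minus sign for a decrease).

Bank of England balance sheet:
  Assets:      Securities −£1194M, Loans to banks +£842M, Foreign assets +£703M
  Liabilities: Bank reserves +£285M, Government deposits +£66M
Commercial banking system:
  Assets:      Reserves at CB +£285M, Securities +£618M, Foreign assets −£703M
  Liabilities: Checkable deposits −£642M, Borrowings from CB +£842M
Change in total bank assets = +£200 million.

+£200 million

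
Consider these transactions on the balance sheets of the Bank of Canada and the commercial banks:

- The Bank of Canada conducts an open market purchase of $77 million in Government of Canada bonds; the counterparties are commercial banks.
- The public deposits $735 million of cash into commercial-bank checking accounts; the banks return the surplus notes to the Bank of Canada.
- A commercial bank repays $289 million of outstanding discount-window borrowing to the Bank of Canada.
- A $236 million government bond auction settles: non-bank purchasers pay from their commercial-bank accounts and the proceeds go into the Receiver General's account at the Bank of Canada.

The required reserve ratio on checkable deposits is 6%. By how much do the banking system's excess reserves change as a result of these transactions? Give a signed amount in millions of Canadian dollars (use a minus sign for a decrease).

OMO purchase (from banks) $77 million: reserves +$77M, deposits 0.
Currency deposit $735 million: reserves +$735M, deposits +$735M.
Discount-window repayment $289 million: reserves −$289M, deposits 0.
Government account inflow $236 million: reserves −$236M, deposits −$236M.
Totals: Δreserves = +$287M, Δdeposits = +$499M.
Δrequired reserves = 6% × +$499M = +$29.94M.
Δexcess reserves = Δreserves − Δrequired = +$287M − (+$29.94M) = +$257.06 million.

+$257.06 million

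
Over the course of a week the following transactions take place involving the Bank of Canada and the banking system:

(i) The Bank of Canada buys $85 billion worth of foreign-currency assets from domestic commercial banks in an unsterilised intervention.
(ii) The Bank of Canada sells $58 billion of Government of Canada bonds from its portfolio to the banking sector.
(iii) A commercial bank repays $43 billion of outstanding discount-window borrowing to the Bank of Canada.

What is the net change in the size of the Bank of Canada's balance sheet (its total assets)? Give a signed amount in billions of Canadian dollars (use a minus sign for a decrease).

-$16 billion

Bank of Canada balance sheet:
  Assets:      Securities −$58B, Loans to banks −$43B, Foreign assets +$85B
  Liabilities: Bank reserves −$16B
Commercial banking system:
  Assets:      Reserves at CB −$16B, Securities +$58B, Foreign assets −$85B
  Liabilities: Borrowings from CB −$43B
Change in total Bank of Canada assets = -$16 billion.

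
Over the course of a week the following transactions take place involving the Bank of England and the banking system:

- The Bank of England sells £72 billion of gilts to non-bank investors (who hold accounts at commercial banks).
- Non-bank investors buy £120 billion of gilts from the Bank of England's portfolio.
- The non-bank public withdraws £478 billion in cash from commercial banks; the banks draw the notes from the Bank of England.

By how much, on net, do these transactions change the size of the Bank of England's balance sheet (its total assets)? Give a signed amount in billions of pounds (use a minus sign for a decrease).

Asset sale (to non-banks) £72 billion: a Bank of England asset is shed → −£72B.
Asset sale (to non-banks) £120 billion: a Bank of England asset is shed → −£120B.
Currency withdrawal £478 billion: only the composition of liabilities changes → 0.
Net: −72 − 120 + 0 = -£192 billion.

-£192 billion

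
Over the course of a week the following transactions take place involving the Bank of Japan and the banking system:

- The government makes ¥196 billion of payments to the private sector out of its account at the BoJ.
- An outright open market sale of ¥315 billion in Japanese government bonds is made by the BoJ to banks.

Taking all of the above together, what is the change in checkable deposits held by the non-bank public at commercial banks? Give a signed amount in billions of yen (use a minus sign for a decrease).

+¥196 billion

Government spending ¥196 billion: non-bank counterparties' bank balances rise → +¥196B.
OMO sale (to banks) ¥315 billion: the counterparty is a bank, so public deposits are unchanged → 0.
Net: 196 + 0 = +¥196 billion.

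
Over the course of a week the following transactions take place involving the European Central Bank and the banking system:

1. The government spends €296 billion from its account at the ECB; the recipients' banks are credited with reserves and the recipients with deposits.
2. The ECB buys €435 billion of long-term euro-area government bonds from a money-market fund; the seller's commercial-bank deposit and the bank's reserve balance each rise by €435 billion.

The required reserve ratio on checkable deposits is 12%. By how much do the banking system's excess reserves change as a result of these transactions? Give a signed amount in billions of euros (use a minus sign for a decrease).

Government spending €296 billion: reserves +€296B, deposits +€296B.
Asset purchase (from non-banks) €435 billion: reserves +€435B, deposits +€435B.
Totals: Δreserves = +€731B, Δdeposits = +€731B.
Δrequired reserves = 12% × +€731B = +€87.72B.
Δexcess reserves = Δreserves − Δrequired = +€731B − (+€87.72B) = +€643.28 billion.

+€643.28 billion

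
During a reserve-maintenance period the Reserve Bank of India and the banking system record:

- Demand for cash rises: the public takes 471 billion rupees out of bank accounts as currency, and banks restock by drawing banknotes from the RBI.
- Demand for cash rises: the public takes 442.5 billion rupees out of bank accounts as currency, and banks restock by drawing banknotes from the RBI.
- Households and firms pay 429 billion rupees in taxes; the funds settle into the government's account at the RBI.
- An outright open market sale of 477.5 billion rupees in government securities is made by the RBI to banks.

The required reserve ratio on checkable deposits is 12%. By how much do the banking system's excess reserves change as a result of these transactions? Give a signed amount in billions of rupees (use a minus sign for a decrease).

Currency withdrawal 471 billion rupees: reserves −471B, deposits −471B.
Currency withdrawal 442.5 billion rupees: reserves −442.5B, deposits −442.5B.
Government account inflow 429 billion rupees: reserves −429B, deposits −429B.
OMO sale (to banks) 477.5 billion rupees: reserves −477.5B, deposits 0.
Totals: Δreserves = −1820B, Δdeposits = −1342.5B.
Δrequired reserves = 12% × −1342.5B = −161.1B.
Δexcess reserves = Δreserves − Δrequired = −1820B − (−161.1B) = -1658.9 billion.

-1658.9 billion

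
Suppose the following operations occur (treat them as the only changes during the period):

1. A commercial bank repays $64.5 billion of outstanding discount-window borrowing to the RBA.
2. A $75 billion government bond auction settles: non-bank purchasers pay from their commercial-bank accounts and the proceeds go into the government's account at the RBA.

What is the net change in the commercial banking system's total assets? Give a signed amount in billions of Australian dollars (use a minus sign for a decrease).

RBA balance sheet:
  Assets:      Loans to banks −$64.5B
  Liabilities: Bank reserves −$139.5B, Government deposits +$75B
Commercial banking system:
  Assets:      Reserves at CB −$139.5B
  Liabilities: Checkable deposits −$75B, Borrowings from CB −$64.5B
Change in total bank assets = -$139.5 billion.

-$139.5 billion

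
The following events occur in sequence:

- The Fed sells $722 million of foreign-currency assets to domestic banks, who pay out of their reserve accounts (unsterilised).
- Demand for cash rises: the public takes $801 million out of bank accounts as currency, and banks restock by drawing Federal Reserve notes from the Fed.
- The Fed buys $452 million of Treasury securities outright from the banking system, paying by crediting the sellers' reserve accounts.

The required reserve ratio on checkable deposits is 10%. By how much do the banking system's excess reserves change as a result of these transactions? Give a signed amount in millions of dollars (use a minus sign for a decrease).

-$990.9 million

FX sale $722 million: reserves −$722M, deposits 0.
Currency withdrawal $801 million: reserves −$801M, deposits −$801M.
OMO purchase (from banks) $452 million: reserves +$452M, deposits 0.
Totals: Δreserves = −$1071M, Δdeposits = −$801M.
Δrequired reserves = 10% × −$801M = −$80.1M.
Δexcess reserves = Δreserves − Δrequired = −$1071M − (−$80.1M) = -$990.9 million.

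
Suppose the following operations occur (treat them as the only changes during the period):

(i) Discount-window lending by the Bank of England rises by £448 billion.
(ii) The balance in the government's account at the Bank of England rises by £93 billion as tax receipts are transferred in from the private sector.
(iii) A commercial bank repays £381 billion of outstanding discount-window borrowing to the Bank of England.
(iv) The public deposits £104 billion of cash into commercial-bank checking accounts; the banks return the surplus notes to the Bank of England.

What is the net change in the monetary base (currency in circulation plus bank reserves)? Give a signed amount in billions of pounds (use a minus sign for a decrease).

Discount-window loan £448 billion: Bank of England balance sheet expands → +£448B.
Government account inflow £93 billion: reserves shift to a non-base liability → −£93B.
Discount-window repayment £381 billion: Bank of England balance sheet contracts → −£381B.
Currency deposit £104 billion: just a shift between currency and reserves — both are base money → 0.
Net: 448 − 93 − 381 + 0 = -£26 billion.

-£26 billion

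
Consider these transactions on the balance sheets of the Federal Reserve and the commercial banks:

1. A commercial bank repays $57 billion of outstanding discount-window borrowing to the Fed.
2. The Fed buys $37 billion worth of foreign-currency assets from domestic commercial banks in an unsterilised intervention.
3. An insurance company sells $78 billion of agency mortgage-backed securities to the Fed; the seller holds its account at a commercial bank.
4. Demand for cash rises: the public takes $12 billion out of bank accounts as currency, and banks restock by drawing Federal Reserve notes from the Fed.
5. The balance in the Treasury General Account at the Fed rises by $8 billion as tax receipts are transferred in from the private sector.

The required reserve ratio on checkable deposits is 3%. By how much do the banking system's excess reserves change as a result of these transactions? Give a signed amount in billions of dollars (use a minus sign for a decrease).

+$36.26 billion

Discount-window repayment $57 billion: reserves −$57B, deposits 0.
FX purchase $37 billion: reserves +$37B, deposits 0.
Asset purchase (from non-banks) $78 billion: reserves +$78B, deposits +$78B.
Currency withdrawal $12 billion: reserves −$12B, deposits −$12B.
Government account inflow $8 billion: reserves −$8B, deposits −$8B.
Totals: Δreserves = +$38B, Δdeposits = +$58B.
Δrequired reserves = 3% × +$58B = +$1.74B.
Δexcess reserves = Δreserves − Δrequired = +$38B − (+$1.74B) = +$36.26 billion.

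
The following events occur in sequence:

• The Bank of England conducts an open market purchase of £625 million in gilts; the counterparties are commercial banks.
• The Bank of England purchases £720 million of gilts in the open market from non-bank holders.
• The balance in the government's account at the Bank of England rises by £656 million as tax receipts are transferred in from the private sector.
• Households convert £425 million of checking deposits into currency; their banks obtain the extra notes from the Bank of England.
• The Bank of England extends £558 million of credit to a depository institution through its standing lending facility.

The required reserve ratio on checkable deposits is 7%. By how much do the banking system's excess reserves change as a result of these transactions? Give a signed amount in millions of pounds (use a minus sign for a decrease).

OMO purchase (from banks) £625 million: reserves +£625M, deposits 0.
Asset purchase (from non-banks) £720 million: reserves +£720M, deposits +£720M.
Government account inflow £656 million: reserves −£656M, deposits −£656M.
Currency withdrawal £425 million: reserves −£425M, deposits −£425M.
Discount-window loan £558 million: reserves +£558M, deposits 0.
Totals: Δreserves = +£822M, Δdeposits = −£361M.
Δrequired reserves = 7% × −£361M = −£25.27M.
Δexcess reserves = Δreserves − Δrequired = +£822M − (−£25.27M) = +£847.27 million.

+£847.27 million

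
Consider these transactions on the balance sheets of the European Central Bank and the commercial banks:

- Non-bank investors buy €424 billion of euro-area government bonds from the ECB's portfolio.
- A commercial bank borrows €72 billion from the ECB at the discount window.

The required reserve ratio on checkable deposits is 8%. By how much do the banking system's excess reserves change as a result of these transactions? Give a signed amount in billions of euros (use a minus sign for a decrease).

-€318.08 billion

Asset sale (to non-banks) €424 billion: reserves −€424B, deposits −€424B.
Discount-window loan €72 billion: reserves +€72B, deposits 0.
Totals: Δreserves = −€352B, Δdeposits = −€424B.
Δrequired reserves = 8% × −€424B = −€33.92B.
Δexcess reserves = Δreserves − Δrequired = −€352B − (−€33.92B) = -€318.08 billion.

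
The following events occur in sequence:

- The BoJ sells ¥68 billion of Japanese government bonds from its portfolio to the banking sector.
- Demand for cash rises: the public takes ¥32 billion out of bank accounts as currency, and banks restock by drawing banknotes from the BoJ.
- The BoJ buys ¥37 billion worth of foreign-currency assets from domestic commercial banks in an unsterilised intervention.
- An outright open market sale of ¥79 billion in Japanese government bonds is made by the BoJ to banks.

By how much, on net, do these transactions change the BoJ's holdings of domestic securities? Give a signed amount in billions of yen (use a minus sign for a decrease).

-¥147 billion

OMO sale (to banks) ¥68 billion: securities removed from the BoJ's portfolio → −¥68B.
Currency withdrawal ¥32 billion: the BoJ's securities portfolio is untouched → 0.
FX purchase ¥37 billion: the BoJ's securities portfolio is untouched → 0.
OMO sale (to banks) ¥79 billion: securities removed from the BoJ's portfolio → −¥79B.
Net: −68 + 0 + 0 − 79 = -¥147 billion.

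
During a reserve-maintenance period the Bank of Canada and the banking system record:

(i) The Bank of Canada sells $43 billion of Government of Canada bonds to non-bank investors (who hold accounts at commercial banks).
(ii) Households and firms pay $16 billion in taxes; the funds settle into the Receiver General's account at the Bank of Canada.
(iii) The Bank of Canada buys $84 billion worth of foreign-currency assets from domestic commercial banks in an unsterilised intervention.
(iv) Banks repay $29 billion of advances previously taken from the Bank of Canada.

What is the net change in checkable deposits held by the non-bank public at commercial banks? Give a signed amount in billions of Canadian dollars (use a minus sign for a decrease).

-$59 billion

Asset sale (to non-banks) $43 billion: non-bank counterparties' bank balances fall → −$43B.
Government account inflow $16 billion: non-bank counterparties' bank balances fall → −$16B.
FX purchase $84 billion: the counterparty is a bank, so public deposits are unchanged → 0.
Discount-window repayment $29 billion: the counterparty is a bank, so public deposits are unchanged → 0.
Net: −43 − 16 + 0 + 0 = -$59 billion.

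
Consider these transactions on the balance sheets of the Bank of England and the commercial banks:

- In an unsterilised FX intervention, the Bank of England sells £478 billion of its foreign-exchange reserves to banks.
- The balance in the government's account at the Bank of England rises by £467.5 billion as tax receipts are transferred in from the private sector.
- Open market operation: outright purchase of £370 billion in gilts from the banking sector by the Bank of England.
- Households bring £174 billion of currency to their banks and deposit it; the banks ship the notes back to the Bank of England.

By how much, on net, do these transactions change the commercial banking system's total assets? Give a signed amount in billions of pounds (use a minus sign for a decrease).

Bank of England balance sheet:
  Assets:      Securities +£370B, Foreign assets −£478B
  Liabilities: Bank reserves −£401.5B, Currency in circulation −£174B, Government deposits +£467.5B
Commercial banking system:
  Assets:      Reserves at CB −£401.5B, Securities −£370B, Foreign assets +£478B
  Liabilities: Checkable deposits −£293.5B
Change in total bank assets = -£293.5 billion.

-£293.5 billion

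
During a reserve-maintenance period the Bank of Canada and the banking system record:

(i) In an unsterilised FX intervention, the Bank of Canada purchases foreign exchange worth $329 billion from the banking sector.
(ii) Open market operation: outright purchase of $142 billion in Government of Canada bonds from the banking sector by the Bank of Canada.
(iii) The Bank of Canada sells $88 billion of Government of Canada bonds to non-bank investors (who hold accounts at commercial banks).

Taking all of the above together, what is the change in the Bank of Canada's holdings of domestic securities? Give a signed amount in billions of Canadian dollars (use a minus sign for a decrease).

+$54 billion

FX purchase $329 billion: the Bank of Canada's securities portfolio is untouched → 0.
OMO purchase (from banks) $142 billion: securities added to the Bank of Canada's portfolio → +$142B.
Asset sale (to non-banks) $88 billion: securities removed from the Bank of Canada's portfolio → −$88B.
Net: 0 + 142 − 88 = +$54 billion.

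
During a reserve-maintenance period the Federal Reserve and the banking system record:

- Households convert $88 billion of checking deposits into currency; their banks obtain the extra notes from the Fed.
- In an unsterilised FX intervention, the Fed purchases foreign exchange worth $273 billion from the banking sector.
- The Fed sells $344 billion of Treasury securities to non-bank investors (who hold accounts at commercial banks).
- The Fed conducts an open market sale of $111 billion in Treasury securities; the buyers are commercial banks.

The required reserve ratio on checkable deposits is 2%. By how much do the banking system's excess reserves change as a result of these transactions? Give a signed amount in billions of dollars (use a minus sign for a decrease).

Currency withdrawal $88 billion: reserves −$88B, deposits −$88B.
FX purchase $273 billion: reserves +$273B, deposits 0.
Asset sale (to non-banks) $344 billion: reserves −$344B, deposits −$344B.
OMO sale (to banks) $111 billion: reserves −$111B, deposits 0.
Totals: Δreserves = −$270B, Δdeposits = −$432B.
Δrequired reserves = 2% × −$432B = −$8.64B.
Δexcess reserves = Δreserves − Δrequired = −$270B − (−$8.64B) = -$261.36 billion.

-$261.36 billion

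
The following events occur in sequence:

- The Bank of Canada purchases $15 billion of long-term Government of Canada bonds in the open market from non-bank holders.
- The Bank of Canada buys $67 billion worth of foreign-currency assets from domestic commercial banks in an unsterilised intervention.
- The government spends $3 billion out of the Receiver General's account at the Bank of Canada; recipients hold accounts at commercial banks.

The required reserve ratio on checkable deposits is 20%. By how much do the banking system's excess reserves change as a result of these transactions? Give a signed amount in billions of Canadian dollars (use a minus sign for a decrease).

+$81.4 billion

Asset purchase (from non-banks) $15 billion: reserves +$15B, deposits +$15B.
FX purchase $67 billion: reserves +$67B, deposits 0.
Government spending $3 billion: reserves +$3B, deposits +$3B.
Totals: Δreserves = +$85B, Δdeposits = +$18B.
Δrequired reserves = 20% × +$18B = +$3.6B.
Δexcess reserves = Δreserves − Δrequired = +$85B − (+$3.6B) = +$81.4 billion.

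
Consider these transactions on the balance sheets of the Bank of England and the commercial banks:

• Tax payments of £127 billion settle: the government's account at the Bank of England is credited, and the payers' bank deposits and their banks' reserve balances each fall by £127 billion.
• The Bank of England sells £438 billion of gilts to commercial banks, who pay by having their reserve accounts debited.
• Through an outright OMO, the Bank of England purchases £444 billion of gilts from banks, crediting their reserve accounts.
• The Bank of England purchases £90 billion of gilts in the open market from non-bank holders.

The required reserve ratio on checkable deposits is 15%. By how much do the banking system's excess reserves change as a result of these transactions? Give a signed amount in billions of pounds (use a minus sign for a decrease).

-£25.45 billion

Government account inflow £127 billion: reserves −£127B, deposits −£127B.
OMO sale (to banks) £438 billion: reserves −£438B, deposits 0.
OMO purchase (from banks) £444 billion: reserves +£444B, deposits 0.
Asset purchase (from non-banks) £90 billion: reserves +£90B, deposits +£90B.
Totals: Δreserves = −£31B, Δdeposits = −£37B.
Δrequired reserves = 15% × −£37B = −£5.55B.
Δexcess reserves = Δreserves − Δrequired = −£31B − (−£5.55B) = -£25.45 billion.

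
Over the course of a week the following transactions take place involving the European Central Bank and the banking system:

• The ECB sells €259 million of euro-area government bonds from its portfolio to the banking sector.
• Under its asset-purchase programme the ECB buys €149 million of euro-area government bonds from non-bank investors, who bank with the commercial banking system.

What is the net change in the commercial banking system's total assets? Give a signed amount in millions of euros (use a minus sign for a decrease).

+€149 million

ECB balance sheet:
  Assets:      Securities −€110M
  Liabilities: Bank reserves −€110M
Commercial banking system:
  Assets:      Reserves at CB −€110M, Securities +€259M
  Liabilities: Checkable deposits +€149M
Change in total bank assets = +€149 million.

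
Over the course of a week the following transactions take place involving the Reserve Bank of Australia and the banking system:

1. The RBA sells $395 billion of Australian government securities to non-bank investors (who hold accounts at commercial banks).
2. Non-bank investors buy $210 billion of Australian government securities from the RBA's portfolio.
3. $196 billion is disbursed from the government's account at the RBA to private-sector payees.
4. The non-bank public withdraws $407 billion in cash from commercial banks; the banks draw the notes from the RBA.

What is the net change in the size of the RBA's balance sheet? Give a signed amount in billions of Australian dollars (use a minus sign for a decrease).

-$605 billion

RBA balance sheet:
  Assets:      Securities −$605B
  Liabilities: Bank reserves −$816B, Currency in circulation +$407B, Government deposits −$196B
Change in total RBA assets = -$605 billion.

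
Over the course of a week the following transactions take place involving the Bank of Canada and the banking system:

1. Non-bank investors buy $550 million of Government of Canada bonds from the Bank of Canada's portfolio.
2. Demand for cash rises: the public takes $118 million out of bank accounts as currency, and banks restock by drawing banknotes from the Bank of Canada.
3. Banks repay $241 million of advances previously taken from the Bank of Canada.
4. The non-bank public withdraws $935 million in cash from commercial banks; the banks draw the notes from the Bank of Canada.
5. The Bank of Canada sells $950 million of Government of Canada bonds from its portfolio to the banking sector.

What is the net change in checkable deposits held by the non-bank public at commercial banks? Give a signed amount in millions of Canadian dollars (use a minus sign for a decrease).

-$1603 million

Asset sale (to non-banks) $550 million: non-bank counterparties' bank balances fall → −$550M.
Currency withdrawal $118 million: non-bank counterparties' bank balances fall → −$118M.
Discount-window repayment $241 million: the counterparty is a bank, so public deposits are unchanged → 0.
Currency withdrawal $935 million: non-bank counterparties' bank balances fall → −$935M.
OMO sale (to banks) $950 million: the counterparty is a bank, so public deposits are unchanged → 0.
Net: −550 − 118 + 0 − 935 + 0 = -$1603 million.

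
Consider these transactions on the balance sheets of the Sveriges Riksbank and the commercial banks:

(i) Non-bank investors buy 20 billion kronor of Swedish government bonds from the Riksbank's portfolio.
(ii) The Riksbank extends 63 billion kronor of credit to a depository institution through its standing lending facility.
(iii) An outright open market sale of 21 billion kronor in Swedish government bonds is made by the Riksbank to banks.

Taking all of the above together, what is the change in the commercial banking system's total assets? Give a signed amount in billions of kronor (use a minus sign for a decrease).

Asset sale (to non-banks) 20 billion kronor: bank balance sheets shrink → −20B.
Discount-window loan 63 billion kronor: bank balance sheets expand → +63B.
OMO sale (to banks) 21 billion kronor: just an asset swap on bank balance sheets → 0.
Net: −20 + 63 + 0 = +43 billion.

+43 billion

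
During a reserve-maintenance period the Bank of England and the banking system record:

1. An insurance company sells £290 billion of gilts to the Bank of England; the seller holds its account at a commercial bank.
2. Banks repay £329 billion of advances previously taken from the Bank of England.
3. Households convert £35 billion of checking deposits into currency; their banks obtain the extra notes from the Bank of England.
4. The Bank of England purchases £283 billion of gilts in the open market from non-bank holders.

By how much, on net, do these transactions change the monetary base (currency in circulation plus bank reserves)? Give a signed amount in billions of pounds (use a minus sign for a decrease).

+£244 billion

Asset purchase (from non-banks) £290 billion: Bank of England balance sheet expands → +£290B.
Discount-window repayment £329 billion: Bank of England balance sheet contracts → −£329B.
Currency withdrawal £35 billion: just a shift between currency and reserves — both are base money → 0.
Asset purchase (from non-banks) £283 billion: Bank of England balance sheet expands → +£283B.
Net: 290 − 329 + 0 + 283 = +£244 billion.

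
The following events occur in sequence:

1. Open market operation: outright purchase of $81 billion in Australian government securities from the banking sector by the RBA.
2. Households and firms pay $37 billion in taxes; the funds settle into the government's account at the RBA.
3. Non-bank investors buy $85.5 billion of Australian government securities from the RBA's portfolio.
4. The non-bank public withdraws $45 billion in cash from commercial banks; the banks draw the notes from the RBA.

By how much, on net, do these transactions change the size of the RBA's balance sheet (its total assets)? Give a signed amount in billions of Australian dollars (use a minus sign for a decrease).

-$4.5 billion

OMO purchase (from banks) $81 billion: an RBA asset is acquired → +$81B.
Government account inflow $37 billion: only the composition of liabilities changes → 0.
Asset sale (to non-banks) $85.5 billion: an RBA asset is shed → −$85.5B.
Currency withdrawal $45 billion: only the composition of liabilities changes → 0.
Net: 81 + 0 − 85.5 + 0 = -$4.5 billion.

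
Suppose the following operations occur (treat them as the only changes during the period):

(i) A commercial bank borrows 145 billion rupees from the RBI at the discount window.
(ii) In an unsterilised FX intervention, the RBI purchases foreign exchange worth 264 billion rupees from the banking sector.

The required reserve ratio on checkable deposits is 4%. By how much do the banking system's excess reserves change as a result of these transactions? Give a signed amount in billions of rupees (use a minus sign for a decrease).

Discount-window loan 145 billion rupees: reserves +145B, deposits 0.
FX purchase 264 billion rupees: reserves +264B, deposits 0.
Totals: Δreserves = +409B, Δdeposits = 0.
Δrequired reserves = 4% × 0 = 0.
Δexcess reserves = Δreserves − Δrequired = +409B − (0) = +409 billion.

+409 billion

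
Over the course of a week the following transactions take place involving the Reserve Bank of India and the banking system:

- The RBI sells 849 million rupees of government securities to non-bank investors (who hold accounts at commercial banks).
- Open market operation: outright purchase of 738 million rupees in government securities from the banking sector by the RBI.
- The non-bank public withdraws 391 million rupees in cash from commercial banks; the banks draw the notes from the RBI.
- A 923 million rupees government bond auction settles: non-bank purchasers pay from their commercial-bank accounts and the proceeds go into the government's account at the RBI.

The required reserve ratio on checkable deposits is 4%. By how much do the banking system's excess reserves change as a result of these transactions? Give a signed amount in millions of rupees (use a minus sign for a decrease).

Asset sale (to non-banks) 849 million rupees: reserves −849M, deposits −849M.
OMO purchase (from banks) 738 million rupees: reserves +738M, deposits 0.
Currency withdrawal 391 million rupees: reserves −391M, deposits −391M.
Government account inflow 923 million rupees: reserves −923M, deposits −923M.
Totals: Δreserves = −1425M, Δdeposits = −2163M.
Δrequired reserves = 4% × −2163M = −86.52M.
Δexcess reserves = Δreserves − Δrequired = −1425M − (−86.52M) = -1338.48 million.

-1338.48 million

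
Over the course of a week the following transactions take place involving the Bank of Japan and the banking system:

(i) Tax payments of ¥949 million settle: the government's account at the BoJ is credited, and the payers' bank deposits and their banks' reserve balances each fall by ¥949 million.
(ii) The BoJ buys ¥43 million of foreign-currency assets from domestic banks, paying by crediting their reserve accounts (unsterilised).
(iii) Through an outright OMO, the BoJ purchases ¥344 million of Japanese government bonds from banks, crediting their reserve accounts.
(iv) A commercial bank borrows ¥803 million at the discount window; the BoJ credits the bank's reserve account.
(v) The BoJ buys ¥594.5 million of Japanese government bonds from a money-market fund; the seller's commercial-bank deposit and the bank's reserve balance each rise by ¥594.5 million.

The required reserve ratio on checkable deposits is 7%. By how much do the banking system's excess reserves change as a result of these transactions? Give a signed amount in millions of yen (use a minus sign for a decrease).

+¥860.315 million

Government account inflow ¥949 million: reserves −¥949M, deposits −¥949M.
FX purchase ¥43 million: reserves +¥43M, deposits 0.
OMO purchase (from banks) ¥344 million: reserves +¥344M, deposits 0.
Discount-window loan ¥803 million: reserves +¥803M, deposits 0.
Asset purchase (from non-banks) ¥594.5 million: reserves +¥594.5M, deposits +¥594.5M.
Totals: Δreserves = +¥835.5M, Δdeposits = −¥354.5M.
Δrequired reserves = 7% × −¥354.5M = −¥24.815M.
Δexcess reserves = Δreserves − Δrequired = +¥835.5M − (−¥24.815M) = +¥860.315 million.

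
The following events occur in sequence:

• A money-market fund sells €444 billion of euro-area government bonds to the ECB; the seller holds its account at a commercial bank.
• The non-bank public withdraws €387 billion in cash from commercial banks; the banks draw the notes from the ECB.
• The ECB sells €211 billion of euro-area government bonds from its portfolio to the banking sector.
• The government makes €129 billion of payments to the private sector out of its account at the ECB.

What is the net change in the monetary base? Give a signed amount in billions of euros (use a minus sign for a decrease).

+€362 billion

Asset purchase (from non-banks) €444 billion: ECB balance sheet expands → +€444B.
Currency withdrawal €387 billion: just a shift between currency and reserves — both are base money → 0.
OMO sale (to banks) €211 billion: ECB balance sheet contracts → −€211B.
Government spending €129 billion: a non-base liability converts back to reserves → +€129B.
Net: 444 + 0 − 211 + 129 = +€362 billion.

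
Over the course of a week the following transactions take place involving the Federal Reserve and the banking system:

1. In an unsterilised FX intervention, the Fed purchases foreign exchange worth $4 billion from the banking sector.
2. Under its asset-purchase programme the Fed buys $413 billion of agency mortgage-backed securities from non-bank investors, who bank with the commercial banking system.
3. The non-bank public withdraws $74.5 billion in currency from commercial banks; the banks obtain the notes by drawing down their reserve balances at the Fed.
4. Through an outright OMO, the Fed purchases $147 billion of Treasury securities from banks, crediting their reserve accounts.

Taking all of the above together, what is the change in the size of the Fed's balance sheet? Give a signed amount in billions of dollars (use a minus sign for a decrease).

+$564 billion

FX purchase $4 billion: a Fed asset is acquired → +$4B.
Asset purchase (from non-banks) $413 billion: a Fed asset is acquired → +$413B.
Currency withdrawal $74.5 billion: only the composition of liabilities changes → 0.
OMO purchase (from banks) $147 billion: a Fed asset is acquired → +$147B.
Net: 4 + 413 + 0 + 147 = +$564 billion.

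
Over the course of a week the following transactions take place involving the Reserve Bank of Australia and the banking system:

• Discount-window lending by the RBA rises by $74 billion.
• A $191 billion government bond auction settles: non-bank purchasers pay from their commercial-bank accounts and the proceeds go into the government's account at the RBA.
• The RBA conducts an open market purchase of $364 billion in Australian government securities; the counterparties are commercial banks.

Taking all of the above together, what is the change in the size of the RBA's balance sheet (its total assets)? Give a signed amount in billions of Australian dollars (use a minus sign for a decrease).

Discount-window loan $74 billion: an RBA asset is acquired → +$74B.
Government account inflow $191 billion: only the composition of liabilities changes → 0.
OMO purchase (from banks) $364 billion: an RBA asset is acquired → +$364B.
Net: 74 + 0 + 364 = +$438 billion.

+$438 billion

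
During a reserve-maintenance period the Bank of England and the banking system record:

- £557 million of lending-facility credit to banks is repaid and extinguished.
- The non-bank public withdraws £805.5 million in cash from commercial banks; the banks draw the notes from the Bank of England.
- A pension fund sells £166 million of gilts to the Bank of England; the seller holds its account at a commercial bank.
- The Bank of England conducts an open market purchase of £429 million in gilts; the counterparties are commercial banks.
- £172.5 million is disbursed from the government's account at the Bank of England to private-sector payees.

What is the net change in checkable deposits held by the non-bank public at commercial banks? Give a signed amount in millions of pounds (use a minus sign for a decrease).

-£467 million

Bank of England balance sheet:
  Assets:      Securities +£595M, Loans to banks −£557M
  Liabilities: Bank reserves −£595M, Currency in circulation +£805.5M, Government deposits −£172.5M
Commercial banking system:
  Assets:      Reserves at CB −£595M, Securities −£429M
  Liabilities: Checkable deposits −£467M, Borrowings from CB −£557M
So the change in checkable deposits held by the non-bank public at commercial banks is -£467 million.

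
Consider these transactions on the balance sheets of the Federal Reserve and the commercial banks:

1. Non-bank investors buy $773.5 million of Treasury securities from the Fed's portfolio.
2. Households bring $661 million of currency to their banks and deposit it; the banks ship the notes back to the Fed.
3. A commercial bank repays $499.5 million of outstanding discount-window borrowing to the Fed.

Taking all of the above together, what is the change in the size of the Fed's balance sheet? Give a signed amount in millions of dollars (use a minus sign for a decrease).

Fed balance sheet:
  Assets:      Securities −$773.5M, Loans to banks −$499.5M
  Liabilities: Bank reserves −$612M, Currency in circulation −$661M
Change in total Fed assets = -$1273 million.

-$1273 million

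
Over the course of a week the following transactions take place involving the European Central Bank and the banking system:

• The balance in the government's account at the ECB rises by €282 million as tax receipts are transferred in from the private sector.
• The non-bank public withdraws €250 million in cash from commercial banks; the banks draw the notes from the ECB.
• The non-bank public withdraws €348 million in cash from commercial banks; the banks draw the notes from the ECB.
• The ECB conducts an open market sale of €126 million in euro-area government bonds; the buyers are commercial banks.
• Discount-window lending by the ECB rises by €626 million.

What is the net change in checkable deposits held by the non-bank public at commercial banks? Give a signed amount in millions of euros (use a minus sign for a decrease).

Government account inflow €282 million: non-bank counterparties' bank balances fall → −€282M.
Currency withdrawal €250 million: non-bank counterparties' bank balances fall → −€250M.
Currency withdrawal €348 million: non-bank counterparties' bank balances fall → −€348M.
OMO sale (to banks) €126 million: the counterparty is a bank, so public deposits are unchanged → 0.
Discount-window loan €626 million: the counterparty is a bank, so public deposits are unchanged → 0.
Net: −282 − 250 − 348 + 0 + 0 = -€880 million.

-€880 million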